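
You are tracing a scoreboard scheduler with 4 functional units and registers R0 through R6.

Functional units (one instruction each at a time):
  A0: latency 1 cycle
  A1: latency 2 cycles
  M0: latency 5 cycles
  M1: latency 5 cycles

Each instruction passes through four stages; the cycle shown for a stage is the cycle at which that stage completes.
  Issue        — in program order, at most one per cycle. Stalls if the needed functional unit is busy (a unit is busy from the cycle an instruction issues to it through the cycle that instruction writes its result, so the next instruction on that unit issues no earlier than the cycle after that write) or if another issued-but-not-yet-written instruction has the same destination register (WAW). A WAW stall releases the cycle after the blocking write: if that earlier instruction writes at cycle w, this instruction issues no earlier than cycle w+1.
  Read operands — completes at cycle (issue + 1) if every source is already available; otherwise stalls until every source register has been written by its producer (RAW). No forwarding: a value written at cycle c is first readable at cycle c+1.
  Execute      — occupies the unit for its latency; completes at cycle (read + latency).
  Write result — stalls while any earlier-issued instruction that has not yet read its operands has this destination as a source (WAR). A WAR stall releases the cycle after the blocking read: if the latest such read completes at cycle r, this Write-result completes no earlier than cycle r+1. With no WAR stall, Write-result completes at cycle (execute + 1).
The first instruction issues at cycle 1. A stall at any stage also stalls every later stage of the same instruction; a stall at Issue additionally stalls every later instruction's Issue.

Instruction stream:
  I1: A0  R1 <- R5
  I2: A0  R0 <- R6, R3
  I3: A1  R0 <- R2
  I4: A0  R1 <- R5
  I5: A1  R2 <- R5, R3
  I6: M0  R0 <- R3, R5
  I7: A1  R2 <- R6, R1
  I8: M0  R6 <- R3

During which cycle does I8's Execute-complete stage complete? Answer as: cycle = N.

cycle = 29

cycle 1: I1→A0
cycle 2: I1 RO
cycle 3: I1 EX
cycle 4: I1 WR R1
cycle 5: I2→A0
cycle 6: I2 RO
cycle 7: I2 EX
cycle 8: I2 WR R0
cycle 9: I3→A1
cycle 10: I3 RO · I4→A0
cycle 11: I4 RO
cycle 12: I3 EX · I4 EX
cycle 13: I3 WR R0 · I4 WR R1
cycle 14: I5→A1
cycle 15: I5 RO · I6→M0
cycle 16: I6 RO
cycle 17: I5 EX
cycle 18: I5 WR R2
cycle 19: I7→A1
cycle 20: I7 RO
cycle 21: I6 EX
cycle 22: I6 WR R0 · I7 EX
cycle 23: I7 WR R2 · I8→M0
cycle 24: I8 RO
cycle 29: I8 EX
cycle 30: I8 WR R6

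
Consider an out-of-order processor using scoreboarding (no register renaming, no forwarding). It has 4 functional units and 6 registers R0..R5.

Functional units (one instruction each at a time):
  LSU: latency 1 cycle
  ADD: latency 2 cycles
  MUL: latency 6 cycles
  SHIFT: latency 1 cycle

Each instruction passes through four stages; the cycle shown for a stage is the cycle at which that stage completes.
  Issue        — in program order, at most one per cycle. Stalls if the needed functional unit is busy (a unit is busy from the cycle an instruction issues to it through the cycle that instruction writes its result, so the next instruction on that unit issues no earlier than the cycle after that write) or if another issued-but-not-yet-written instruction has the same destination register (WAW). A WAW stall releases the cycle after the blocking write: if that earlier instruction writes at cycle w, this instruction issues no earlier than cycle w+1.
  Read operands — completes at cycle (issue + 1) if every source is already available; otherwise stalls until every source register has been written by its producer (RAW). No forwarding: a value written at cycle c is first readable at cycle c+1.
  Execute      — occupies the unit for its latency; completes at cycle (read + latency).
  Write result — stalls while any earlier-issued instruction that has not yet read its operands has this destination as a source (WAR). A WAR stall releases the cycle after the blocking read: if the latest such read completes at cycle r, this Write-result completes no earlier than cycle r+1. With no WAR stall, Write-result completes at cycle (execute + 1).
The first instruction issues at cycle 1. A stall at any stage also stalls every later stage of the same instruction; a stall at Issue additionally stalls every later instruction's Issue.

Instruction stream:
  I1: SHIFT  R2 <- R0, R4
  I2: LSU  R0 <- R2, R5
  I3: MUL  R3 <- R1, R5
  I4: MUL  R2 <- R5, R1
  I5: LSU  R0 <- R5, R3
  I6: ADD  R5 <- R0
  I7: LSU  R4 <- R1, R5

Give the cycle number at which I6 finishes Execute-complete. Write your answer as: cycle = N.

cycle = 19

I1 -> (1, 2, 3, 4)
I2 -> (2, 5, 6, 7)  // RAW R2: wait I1 write@4
I3 -> (3, 4, 10, 11)
I4 -> (12, 13, 19, 20)  // struct: MUL busy until I3 writes@11
I5 -> (13, 14, 15, 16)
I6 -> (14, 17, 19, 20)  // RAW R0: wait I5 write@16
I7 -> (17, 21, 22, 23)  // struct: LSU busy until I5 writes@16, RAW R5: wait I6 write@20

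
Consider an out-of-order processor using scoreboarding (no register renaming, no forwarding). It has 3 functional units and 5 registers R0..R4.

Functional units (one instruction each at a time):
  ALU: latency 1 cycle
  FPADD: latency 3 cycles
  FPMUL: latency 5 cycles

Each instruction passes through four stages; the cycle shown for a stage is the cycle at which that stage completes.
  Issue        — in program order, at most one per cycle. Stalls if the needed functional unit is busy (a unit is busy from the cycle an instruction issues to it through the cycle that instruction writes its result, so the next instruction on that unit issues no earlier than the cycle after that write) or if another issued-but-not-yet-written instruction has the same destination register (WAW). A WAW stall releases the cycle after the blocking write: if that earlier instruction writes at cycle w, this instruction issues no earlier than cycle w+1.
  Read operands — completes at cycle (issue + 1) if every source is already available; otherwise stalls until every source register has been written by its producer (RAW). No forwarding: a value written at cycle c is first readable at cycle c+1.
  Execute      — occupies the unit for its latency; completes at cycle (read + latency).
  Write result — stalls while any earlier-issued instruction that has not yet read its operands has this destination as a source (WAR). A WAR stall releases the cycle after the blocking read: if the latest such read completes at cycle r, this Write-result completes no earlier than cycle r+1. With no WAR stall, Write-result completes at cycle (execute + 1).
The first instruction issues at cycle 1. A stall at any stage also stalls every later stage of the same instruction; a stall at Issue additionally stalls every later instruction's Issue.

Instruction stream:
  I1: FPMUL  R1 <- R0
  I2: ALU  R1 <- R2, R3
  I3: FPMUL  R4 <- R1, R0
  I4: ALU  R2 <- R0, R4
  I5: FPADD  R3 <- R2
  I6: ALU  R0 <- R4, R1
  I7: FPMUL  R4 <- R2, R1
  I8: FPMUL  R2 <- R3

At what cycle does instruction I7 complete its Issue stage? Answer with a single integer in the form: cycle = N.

cycle = 24

c1: I1→FPMUL
c2: I1 RO
c7: I1 EX
c8: I1 WR R1
c9: I2→ALU
c10: I2 RO | I3→FPMUL
c11: I2 EX
c12: I2 WR R1
c13: I3 RO | I4→ALU
c14: I5→FPADD
c18: I3 EX
c19: I3 WR R4
c20: I4 RO
c21: I4 EX
c22: I4 WR R2
c23: I5 RO | I6→ALU
c24: I6 RO | I7→FPMUL
c25: I6 EX | I7 RO
c26: I5 EX | I6 WR R0
c27: I5 WR R3
c30: I7 EX
c31: I7 WR R4
c32: I8→FPMUL
c33: I8 RO
c38: I8 EX
c39: I8 WR R2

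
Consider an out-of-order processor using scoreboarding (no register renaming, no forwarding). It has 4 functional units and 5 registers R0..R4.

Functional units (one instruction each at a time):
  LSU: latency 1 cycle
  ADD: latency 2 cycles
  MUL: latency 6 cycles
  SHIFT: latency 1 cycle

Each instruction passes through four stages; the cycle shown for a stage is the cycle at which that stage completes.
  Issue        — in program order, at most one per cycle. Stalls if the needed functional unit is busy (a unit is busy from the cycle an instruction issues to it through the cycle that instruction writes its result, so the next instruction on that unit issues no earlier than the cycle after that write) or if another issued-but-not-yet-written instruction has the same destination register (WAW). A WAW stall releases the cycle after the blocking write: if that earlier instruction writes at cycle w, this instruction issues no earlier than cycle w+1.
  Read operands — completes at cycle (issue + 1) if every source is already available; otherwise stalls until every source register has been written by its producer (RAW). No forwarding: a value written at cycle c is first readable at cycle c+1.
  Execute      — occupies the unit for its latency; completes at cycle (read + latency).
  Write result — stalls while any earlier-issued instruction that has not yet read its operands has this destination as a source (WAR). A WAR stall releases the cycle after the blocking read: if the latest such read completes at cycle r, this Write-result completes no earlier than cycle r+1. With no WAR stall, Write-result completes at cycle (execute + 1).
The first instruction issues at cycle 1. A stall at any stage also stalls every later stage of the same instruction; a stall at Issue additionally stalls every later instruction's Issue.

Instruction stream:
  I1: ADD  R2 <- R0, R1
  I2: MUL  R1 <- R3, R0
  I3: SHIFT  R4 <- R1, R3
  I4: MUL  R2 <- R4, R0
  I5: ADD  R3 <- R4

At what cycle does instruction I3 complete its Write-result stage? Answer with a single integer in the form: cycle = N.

I1: IS=1 RO=2 EX=4 WR=5
I2: IS=2 RO=3 EX=9 WR=10
I3: IS=3 RO=11 EX=12 WR=13  [RAW R1: wait I2 write@10]
I4: IS=11 RO=14 EX=20 WR=21  [struct: MUL busy until I2 writes@10; RAW R4: wait I3 write@13]
I5: IS=12 RO=14 EX=16 WR=17  [RAW R4: wait I3 write@13]

cycle = 13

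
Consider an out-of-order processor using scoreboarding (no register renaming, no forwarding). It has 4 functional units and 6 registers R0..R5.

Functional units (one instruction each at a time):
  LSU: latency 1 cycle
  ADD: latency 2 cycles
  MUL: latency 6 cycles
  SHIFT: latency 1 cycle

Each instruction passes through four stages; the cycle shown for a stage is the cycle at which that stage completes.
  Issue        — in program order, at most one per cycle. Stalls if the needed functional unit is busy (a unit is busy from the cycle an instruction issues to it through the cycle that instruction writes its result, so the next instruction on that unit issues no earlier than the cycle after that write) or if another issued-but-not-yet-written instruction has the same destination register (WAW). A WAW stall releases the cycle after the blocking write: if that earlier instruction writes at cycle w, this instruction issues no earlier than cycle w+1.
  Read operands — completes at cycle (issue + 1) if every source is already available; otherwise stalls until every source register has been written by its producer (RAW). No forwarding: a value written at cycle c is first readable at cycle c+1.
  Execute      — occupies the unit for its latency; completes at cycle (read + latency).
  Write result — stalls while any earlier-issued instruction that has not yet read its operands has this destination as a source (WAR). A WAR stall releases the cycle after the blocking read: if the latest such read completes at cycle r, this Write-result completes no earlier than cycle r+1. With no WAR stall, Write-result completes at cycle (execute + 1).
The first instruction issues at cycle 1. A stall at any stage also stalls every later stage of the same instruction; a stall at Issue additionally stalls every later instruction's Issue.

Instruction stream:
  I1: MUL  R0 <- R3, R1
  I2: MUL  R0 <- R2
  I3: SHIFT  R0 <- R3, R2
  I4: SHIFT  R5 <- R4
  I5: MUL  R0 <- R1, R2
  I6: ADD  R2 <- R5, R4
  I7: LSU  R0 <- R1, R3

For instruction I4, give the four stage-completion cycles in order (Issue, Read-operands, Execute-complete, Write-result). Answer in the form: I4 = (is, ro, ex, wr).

cycle 1: I1→MUL
cycle 2: I1 RO
cycle 8: I1 EX
cycle 9: I1 WR R0
cycle 10: I2→MUL
cycle 11: I2 RO
cycle 17: I2 EX
cycle 18: I2 WR R0
cycle 19: I3→SHIFT
cycle 20: I3 RO
cycle 21: I3 EX
cycle 22: I3 WR R0
cycle 23: I4→SHIFT
cycle 24: I4 RO | I5→MUL
cycle 25: I4 EX | I5 RO | I6→ADD
cycle 26: I4 WR R5
cycle 27: I6 RO
cycle 29: I6 EX
cycle 30: I6 WR R2
cycle 31: I5 EX
cycle 32: I5 WR R0
cycle 33: I7→LSU
cycle 34: I7 RO
cycle 35: I7 EX
cycle 36: I7 WR R0

I4 = (23, 24, 25, 26)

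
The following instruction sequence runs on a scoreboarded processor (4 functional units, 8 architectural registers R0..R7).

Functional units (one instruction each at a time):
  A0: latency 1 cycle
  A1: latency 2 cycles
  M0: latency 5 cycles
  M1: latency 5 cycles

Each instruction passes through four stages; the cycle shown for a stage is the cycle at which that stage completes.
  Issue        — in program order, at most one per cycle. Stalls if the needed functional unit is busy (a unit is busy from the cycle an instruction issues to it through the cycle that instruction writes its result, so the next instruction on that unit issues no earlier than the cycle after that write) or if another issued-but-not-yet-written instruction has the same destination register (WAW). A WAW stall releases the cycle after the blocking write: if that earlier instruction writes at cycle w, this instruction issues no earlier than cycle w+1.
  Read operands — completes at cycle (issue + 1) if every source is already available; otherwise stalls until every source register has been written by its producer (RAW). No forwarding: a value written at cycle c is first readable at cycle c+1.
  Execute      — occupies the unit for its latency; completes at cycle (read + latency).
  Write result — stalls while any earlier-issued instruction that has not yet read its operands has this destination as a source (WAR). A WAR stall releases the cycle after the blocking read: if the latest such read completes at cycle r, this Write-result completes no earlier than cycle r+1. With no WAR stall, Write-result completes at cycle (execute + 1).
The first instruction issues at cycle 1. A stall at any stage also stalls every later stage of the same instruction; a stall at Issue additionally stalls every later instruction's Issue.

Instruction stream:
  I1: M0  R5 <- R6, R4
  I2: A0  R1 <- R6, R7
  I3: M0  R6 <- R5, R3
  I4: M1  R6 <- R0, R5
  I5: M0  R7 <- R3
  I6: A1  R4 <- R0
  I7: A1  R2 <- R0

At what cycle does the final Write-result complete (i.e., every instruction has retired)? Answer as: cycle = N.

cycle = 28

  I1 | 1 | 2 | 7 | 8
  I2 | 2 | 3 | 4 | 5
  I3 | 9 | 10 | 15 | 16   struct: M0 busy until I1 writes@8
  I4 | 17 | 18 | 23 | 24   WAW R6: wait I3 write@16
  I5 | 18 | 19 | 24 | 25
  I6 | 19 | 20 | 22 | 23
  I7 | 24 | 25 | 27 | 28   struct: A1 busy until I6 writes@23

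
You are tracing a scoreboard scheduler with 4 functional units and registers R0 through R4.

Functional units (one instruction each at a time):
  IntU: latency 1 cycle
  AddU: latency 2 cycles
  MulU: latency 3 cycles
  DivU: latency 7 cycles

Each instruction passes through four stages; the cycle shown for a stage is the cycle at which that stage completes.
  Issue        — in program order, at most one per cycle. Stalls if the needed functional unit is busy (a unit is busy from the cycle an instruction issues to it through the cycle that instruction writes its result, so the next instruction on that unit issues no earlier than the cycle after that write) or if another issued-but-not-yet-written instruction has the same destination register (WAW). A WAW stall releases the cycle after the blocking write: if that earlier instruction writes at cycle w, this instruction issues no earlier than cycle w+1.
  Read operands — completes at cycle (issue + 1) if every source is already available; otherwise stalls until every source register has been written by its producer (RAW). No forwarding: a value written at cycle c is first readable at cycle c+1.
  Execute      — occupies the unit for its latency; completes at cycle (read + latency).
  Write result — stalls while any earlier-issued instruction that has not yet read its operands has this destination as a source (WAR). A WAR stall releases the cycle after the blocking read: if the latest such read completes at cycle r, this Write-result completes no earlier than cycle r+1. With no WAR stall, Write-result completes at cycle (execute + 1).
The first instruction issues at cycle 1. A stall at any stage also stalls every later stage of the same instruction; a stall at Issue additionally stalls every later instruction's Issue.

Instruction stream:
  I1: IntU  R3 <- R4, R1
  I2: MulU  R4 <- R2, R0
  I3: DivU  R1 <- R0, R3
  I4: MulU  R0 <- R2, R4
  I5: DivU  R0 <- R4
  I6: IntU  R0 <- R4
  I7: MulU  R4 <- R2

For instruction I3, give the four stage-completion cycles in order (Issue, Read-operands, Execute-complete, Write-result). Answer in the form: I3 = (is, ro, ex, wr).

1) issue 1, read 2, done 3, write 4
2) issue 2, read 3, done 6, write 7
3) issue 3, read 5, done 12, write 13  <RAW R3: wait I1 write@4>
4) issue 8, read 9, done 12, write 13  <struct: MulU busy until I2 writes@7>
5) issue 14, read 15, done 22, write 23  <WAW R0: wait I4 write@13>
6) issue 24, read 25, done 26, write 27  <WAW R0: wait I5 write@23>
7) issue 25, read 26, done 29, write 30

I3 = (3, 5, 12, 13)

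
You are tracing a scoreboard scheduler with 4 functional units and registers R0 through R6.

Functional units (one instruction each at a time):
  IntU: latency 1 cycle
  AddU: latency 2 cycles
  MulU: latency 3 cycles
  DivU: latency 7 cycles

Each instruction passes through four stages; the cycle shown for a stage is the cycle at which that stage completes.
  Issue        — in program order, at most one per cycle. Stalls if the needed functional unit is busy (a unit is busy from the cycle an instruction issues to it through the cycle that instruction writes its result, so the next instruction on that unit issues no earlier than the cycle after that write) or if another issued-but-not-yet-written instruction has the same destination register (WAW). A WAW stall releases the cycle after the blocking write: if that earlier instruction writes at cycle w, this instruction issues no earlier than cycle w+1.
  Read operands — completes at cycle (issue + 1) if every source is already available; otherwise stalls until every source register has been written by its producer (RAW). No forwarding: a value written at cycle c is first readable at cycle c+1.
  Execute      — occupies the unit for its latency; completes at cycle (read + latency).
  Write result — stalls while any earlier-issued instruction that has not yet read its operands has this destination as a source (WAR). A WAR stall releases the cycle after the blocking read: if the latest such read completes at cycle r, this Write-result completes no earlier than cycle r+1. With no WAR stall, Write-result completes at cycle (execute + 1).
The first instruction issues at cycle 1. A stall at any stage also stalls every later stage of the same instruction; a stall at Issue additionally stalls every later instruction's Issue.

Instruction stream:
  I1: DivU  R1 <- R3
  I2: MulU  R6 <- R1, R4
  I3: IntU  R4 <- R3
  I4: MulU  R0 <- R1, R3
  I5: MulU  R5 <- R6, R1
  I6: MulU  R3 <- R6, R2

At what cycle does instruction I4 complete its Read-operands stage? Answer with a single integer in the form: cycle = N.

t=1  I1→DivU
t=2  I1 RO | I2→MulU
t=3  I3→IntU
t=4  I3 RO
t=5  I3 EX
t=9  I1 EX
t=10  I1 WR R1
t=11  I2 RO
t=12  I3 WR R4
t=14  I2 EX
t=15  I2 WR R6
t=16  I4→MulU
t=17  I4 RO
t=20  I4 EX
t=21  I4 WR R0
t=22  I5→MulU
t=23  I5 RO
t=26  I5 EX
t=27  I5 WR R5
t=28  I6→MulU
t=29  I6 RO
t=32  I6 EX
t=33  I6 WR R3

cycle = 17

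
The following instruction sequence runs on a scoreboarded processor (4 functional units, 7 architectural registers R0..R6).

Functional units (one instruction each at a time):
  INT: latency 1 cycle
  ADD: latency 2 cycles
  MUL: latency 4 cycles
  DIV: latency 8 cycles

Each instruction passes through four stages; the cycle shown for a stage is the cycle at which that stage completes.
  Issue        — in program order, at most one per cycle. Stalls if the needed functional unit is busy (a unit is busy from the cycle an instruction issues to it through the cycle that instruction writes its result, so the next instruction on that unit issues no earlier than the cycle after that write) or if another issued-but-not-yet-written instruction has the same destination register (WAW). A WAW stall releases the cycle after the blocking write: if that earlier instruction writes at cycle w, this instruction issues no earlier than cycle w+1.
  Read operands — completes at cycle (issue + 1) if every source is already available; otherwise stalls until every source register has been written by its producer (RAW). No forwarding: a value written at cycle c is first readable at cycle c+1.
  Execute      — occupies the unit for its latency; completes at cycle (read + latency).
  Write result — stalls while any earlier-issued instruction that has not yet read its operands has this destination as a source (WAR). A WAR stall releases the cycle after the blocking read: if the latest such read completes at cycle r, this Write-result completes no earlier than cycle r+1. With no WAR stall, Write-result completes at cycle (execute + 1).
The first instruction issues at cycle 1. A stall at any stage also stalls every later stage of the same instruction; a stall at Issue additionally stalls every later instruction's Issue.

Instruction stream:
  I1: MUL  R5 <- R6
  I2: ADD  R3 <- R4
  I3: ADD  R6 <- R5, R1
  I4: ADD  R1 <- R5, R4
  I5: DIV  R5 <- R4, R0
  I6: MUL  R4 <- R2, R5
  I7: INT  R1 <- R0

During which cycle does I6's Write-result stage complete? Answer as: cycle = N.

cycle = 29

  I1 | 1 | 2 | 6 | 7
  I2 | 2 | 3 | 5 | 6
  I3 | 7 | 8 | 10 | 11   struct: ADD busy until I2 writes@6
  I4 | 12 | 13 | 15 | 16   struct: ADD busy until I3 writes@11
  I5 | 13 | 14 | 22 | 23
  I6 | 14 | 24 | 28 | 29   RAW R5: wait I5 write@23
  I7 | 17 | 18 | 19 | 20   WAW R1: wait I4 write@16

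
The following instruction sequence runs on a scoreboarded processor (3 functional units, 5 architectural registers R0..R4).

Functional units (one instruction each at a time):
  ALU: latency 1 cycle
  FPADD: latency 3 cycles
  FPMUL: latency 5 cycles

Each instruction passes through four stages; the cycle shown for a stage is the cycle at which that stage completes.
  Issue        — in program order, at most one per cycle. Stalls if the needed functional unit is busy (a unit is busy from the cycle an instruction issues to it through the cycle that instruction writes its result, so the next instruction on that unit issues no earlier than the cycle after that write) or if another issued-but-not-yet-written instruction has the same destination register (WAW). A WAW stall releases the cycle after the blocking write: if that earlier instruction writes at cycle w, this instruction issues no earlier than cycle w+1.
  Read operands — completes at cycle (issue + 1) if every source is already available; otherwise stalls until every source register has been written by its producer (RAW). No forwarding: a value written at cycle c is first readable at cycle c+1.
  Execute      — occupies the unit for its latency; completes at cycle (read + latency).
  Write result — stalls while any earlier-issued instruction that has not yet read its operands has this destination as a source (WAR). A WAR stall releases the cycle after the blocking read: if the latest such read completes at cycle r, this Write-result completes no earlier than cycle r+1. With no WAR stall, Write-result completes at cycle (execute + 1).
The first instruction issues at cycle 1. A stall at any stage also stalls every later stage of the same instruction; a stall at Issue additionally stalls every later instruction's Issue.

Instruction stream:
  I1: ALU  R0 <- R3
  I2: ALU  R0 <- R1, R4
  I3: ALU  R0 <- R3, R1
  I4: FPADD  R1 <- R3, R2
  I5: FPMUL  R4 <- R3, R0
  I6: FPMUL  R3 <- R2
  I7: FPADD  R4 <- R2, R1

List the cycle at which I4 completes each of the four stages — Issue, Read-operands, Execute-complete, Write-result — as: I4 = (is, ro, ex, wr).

I4 = (10, 11, 14, 15)

I1: IS=1 RO=2 EX=3 WR=4
I2: IS=5 RO=6 EX=7 WR=8  [struct: ALU busy until I1 writes@4]
I3: IS=9 RO=10 EX=11 WR=12  [struct: ALU busy until I2 writes@8]
I4: IS=10 RO=11 EX=14 WR=15
I5: IS=11 RO=13 EX=18 WR=19  [RAW R0: wait I3 write@12]
I6: IS=20 RO=21 EX=26 WR=27  [struct: FPMUL busy until I5 writes@19]
I7: IS=21 RO=22 EX=25 WR=26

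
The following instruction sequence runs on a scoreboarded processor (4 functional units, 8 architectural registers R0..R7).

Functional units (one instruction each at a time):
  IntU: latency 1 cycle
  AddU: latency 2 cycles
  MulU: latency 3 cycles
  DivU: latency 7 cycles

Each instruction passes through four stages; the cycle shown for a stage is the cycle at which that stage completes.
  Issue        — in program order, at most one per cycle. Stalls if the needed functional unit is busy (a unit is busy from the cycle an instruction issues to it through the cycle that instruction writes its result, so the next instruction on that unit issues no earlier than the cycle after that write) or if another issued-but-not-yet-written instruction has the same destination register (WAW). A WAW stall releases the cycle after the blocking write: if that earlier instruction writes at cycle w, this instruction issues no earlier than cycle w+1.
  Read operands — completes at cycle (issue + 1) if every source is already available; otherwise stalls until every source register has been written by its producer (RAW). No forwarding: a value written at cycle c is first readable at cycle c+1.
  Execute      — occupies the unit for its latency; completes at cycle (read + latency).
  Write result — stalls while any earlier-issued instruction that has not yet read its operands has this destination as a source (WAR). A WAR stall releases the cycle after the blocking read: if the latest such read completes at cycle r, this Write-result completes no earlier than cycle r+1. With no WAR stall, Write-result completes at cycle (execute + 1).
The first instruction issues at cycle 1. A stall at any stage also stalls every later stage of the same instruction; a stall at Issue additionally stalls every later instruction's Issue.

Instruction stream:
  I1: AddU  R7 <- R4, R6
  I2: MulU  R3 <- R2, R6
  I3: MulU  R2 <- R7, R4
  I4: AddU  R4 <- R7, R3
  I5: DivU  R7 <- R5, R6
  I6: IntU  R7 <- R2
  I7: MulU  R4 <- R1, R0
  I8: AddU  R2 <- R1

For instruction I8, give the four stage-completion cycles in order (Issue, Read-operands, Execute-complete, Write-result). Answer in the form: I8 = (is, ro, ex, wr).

cycle 1: I1 dispatched to AddU
cycle 2: I1 operands ready; I2 dispatched to MulU
cycle 3: I2 operands ready
cycle 4: I1 complete
cycle 5: R7←I1
cycle 6: I2 complete
cycle 7: R3←I2
cycle 8: I3 dispatched to MulU
cycle 9: I3 operands ready; I4 dispatched to AddU
cycle 10: I4 operands ready; I5 dispatched to DivU
cycle 11: I5 operands ready
cycle 12: I3 complete; I4 complete
cycle 13: R2←I3; R4←I4
cycle 18: I5 complete
cycle 19: R7←I5
cycle 20: I6 dispatched to IntU
cycle 21: I6 operands ready; I7 dispatched to MulU
cycle 22: I6 complete; I7 operands ready; I8 dispatched to AddU
cycle 23: R7←I6; I8 operands ready
cycle 25: I7 complete; I8 complete
cycle 26: R4←I7; R2←I8

I8 = (22, 23, 25, 26)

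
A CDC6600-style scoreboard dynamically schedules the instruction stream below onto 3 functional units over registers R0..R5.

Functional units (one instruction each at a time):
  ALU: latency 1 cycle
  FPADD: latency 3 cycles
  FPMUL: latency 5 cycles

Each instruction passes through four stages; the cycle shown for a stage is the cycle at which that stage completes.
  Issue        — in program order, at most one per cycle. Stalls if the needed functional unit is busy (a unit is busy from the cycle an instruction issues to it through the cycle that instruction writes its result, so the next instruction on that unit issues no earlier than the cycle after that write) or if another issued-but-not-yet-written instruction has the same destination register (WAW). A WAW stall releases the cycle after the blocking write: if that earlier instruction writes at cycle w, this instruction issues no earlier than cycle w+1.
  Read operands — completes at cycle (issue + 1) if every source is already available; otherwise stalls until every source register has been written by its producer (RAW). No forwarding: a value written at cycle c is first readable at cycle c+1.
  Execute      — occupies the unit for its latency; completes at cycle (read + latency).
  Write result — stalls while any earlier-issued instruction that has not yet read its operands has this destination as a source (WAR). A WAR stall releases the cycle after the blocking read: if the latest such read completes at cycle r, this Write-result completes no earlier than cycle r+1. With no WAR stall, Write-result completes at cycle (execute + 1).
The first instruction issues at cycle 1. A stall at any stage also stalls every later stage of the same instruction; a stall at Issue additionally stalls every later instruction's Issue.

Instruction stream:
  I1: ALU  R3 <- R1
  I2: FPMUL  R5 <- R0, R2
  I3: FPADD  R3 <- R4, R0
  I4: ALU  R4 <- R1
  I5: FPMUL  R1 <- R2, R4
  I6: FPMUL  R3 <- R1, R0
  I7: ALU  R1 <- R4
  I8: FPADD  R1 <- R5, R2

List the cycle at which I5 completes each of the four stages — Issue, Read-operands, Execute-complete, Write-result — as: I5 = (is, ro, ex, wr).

I5 = (10, 11, 16, 17)

I1 -> (1, 2, 3, 4)
I2 -> (2, 3, 8, 9)
I3 -> (5, 6, 9, 10)  // WAW R3: wait I1 write@4
I4 -> (6, 7, 8, 9)
I5 -> (10, 11, 16, 17)  // struct: FPMUL busy until I2 writes@9
I6 -> (18, 19, 24, 25)  // struct: FPMUL busy until I5 writes@17
I7 -> (19, 20, 21, 22)
I8 -> (23, 24, 27, 28)  // WAW R1: wait I7 write@22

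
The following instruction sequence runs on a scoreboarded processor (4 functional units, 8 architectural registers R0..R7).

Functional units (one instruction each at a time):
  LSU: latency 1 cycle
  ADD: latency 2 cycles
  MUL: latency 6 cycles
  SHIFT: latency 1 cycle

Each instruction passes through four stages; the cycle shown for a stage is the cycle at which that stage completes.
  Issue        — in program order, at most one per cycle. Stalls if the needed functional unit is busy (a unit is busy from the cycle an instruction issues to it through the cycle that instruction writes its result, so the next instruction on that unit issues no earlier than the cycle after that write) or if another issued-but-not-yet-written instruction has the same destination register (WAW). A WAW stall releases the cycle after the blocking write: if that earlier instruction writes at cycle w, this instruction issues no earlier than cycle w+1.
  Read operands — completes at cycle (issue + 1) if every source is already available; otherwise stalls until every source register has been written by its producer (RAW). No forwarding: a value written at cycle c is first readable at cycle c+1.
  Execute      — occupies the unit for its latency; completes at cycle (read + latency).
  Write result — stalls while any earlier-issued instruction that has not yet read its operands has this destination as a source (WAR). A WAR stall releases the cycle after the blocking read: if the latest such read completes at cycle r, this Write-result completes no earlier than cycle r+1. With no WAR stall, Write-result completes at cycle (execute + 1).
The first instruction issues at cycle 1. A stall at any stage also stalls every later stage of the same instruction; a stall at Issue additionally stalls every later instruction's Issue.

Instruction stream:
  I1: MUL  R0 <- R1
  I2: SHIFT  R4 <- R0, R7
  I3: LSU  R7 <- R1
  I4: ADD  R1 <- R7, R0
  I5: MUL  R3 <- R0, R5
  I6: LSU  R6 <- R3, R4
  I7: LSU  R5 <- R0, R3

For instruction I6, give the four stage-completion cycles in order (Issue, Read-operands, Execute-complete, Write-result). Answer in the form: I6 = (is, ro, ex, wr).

t=1  issue I1 (MUL)
t=2  I1 read-ops; issue I2 (SHIFT)
t=3  issue I3 (LSU)
t=4  I3 read-ops; issue I4 (ADD)
t=5  I3 finished on LSU
t=8  I1 finished on MUL
t=9  I1→R0
t=10  I2 read-ops; issue I5 (MUL)
t=11  I2 finished on SHIFT; I3→R7; I5 read-ops
t=12  I2→R4; I4 read-ops; issue I6 (LSU)
t=14  I4 finished on ADD
t=15  I4→R1
t=17  I5 finished on MUL
t=18  I5→R3
t=19  I6 read-ops
t=20  I6 finished on LSU
t=21  I6→R6
t=22  issue I7 (LSU)
t=23  I7 read-ops
t=24  I7 finished on LSU
t=25  I7→R5

I6 = (12, 19, 20, 21)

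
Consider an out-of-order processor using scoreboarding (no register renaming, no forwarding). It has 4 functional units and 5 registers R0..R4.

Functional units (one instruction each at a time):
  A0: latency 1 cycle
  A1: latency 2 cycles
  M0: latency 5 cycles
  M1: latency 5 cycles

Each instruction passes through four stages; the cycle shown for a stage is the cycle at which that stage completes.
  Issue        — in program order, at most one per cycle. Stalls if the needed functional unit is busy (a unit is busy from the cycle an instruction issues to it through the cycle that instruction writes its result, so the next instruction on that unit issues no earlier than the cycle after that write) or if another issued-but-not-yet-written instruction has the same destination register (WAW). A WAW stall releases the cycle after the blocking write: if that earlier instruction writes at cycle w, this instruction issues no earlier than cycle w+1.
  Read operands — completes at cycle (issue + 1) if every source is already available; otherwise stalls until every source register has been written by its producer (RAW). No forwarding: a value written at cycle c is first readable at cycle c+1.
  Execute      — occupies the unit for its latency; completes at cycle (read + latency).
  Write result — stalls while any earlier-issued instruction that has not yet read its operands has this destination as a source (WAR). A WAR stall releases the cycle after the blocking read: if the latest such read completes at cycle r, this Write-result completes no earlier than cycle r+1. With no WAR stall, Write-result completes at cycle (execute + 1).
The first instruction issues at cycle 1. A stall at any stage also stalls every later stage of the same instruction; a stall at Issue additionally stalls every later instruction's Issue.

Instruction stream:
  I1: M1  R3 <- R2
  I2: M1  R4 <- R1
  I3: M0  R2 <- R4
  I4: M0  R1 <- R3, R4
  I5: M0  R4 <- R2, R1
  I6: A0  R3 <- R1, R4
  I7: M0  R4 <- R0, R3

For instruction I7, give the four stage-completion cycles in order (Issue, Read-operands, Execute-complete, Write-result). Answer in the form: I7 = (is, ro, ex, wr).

c1: I1 dispatched to M1
c2: I1 operands ready
c7: I1 complete
c8: R3←I1
c9: I2 dispatched to M1
c10: I2 operands ready, I3 dispatched to M0
c15: I2 complete
c16: R4←I2
c17: I3 operands ready
c22: I3 complete
c23: R2←I3
c24: I4 dispatched to M0
c25: I4 operands ready
c30: I4 complete
c31: R1←I4
c32: I5 dispatched to M0
c33: I5 operands ready, I6 dispatched to A0
c38: I5 complete
c39: R4←I5
c40: I6 operands ready, I7 dispatched to M0
c41: I6 complete
c42: R3←I6
c43: I7 operands ready
c48: I7 complete
c49: R4←I7

I7 = (40, 43, 48, 49)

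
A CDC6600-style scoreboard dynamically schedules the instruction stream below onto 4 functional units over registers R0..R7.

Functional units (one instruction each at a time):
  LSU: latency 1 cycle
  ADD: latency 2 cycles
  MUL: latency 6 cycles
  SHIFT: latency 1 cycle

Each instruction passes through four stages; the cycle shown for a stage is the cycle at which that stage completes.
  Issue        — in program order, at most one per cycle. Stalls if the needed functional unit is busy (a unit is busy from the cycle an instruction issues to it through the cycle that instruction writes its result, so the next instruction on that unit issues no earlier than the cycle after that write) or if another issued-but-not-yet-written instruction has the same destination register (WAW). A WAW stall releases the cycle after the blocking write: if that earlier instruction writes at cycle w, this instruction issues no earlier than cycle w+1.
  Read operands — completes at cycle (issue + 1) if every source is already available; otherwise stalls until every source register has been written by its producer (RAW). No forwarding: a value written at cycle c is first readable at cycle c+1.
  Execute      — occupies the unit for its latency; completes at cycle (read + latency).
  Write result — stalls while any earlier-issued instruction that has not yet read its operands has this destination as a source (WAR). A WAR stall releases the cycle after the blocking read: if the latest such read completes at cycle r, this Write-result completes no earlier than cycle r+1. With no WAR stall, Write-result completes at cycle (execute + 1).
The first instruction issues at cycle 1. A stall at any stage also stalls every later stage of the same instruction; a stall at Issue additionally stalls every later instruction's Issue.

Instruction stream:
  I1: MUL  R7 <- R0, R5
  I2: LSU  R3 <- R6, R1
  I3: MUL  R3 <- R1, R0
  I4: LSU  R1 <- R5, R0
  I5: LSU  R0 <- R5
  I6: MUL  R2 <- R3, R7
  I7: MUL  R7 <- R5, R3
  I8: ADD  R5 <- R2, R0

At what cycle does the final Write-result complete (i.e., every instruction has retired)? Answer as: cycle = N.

cycle = 36

t=1  I1 dispatched to MUL
t=2  I1 operands ready | I2 dispatched to LSU
t=3  I2 operands ready
t=4  I2 complete
t=5  R3←I2
t=8  I1 complete
t=9  R7←I1
t=10  I3 dispatched to MUL
t=11  I3 operands ready | I4 dispatched to LSU
t=12  I4 operands ready
t=13  I4 complete
t=14  R1←I4
t=15  I5 dispatched to LSU
t=16  I5 operands ready
t=17  I3 complete | I5 complete
t=18  R3←I3 | R0←I5
t=19  I6 dispatched to MUL
t=20  I6 operands ready
t=26  I6 complete
t=27  R2←I6
t=28  I7 dispatched to MUL
t=29  I7 operands ready | I8 dispatched to ADD
t=30  I8 operands ready
t=32  I8 complete
t=33  R5←I8
t=35  I7 complete
t=36  R7←I7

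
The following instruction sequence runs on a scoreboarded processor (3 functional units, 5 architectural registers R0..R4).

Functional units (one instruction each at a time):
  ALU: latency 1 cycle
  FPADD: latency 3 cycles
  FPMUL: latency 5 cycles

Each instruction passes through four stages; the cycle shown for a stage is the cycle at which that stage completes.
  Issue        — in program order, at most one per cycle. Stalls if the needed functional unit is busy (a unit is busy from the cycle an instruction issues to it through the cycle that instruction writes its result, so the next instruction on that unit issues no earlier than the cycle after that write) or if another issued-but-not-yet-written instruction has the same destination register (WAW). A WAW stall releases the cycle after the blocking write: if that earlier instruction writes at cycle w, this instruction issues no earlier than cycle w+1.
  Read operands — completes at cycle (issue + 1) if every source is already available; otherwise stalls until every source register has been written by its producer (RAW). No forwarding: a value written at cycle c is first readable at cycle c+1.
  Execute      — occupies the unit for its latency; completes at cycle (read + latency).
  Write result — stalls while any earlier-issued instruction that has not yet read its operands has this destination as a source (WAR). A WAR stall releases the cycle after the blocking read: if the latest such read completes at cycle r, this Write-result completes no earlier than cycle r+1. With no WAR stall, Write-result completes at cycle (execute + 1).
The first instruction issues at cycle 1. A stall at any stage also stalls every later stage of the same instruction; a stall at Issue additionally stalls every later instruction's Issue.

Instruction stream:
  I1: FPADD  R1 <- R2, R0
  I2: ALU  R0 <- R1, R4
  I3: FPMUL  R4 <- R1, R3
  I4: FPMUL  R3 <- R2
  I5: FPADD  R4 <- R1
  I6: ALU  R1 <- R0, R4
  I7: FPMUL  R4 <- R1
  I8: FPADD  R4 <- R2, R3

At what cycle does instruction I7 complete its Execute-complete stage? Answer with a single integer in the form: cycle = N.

cycle = 29

  I1 | 1 | 2 | 5 | 6
  I2 | 2 | 7 | 8 | 9   RAW R1: wait I1 write@6
  I3 | 3 | 7 | 12 | 13   RAW R1: wait I1 write@6
  I4 | 14 | 15 | 20 | 21   struct: FPMUL busy until I3 writes@13
  I5 | 15 | 16 | 19 | 20
  I6 | 16 | 21 | 22 | 23   RAW R4: wait I5 write@20
  I7 | 22 | 24 | 29 | 30   struct: FPMUL busy until I4 writes@21 · RAW R1: wait I6 write@23
  I8 | 31 | 32 | 35 | 36   WAW R4: wait I7 write@30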